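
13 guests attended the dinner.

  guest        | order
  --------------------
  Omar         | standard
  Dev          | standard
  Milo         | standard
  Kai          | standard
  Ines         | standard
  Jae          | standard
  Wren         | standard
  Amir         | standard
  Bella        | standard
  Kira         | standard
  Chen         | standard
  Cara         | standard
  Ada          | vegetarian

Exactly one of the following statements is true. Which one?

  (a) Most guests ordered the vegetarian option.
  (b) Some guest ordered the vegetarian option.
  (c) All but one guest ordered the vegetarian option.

(b)

|A| = 13, |A ∩ B| = 1, |A ∖ B| = 12.
(a) requires |A ∩ B| > |A ∖ B|: false.
(b) requires A ∩ B ≠ ∅ (|A ∩ B| ≥ 1): true.
(c) requires |A ∖ B| = 1: false.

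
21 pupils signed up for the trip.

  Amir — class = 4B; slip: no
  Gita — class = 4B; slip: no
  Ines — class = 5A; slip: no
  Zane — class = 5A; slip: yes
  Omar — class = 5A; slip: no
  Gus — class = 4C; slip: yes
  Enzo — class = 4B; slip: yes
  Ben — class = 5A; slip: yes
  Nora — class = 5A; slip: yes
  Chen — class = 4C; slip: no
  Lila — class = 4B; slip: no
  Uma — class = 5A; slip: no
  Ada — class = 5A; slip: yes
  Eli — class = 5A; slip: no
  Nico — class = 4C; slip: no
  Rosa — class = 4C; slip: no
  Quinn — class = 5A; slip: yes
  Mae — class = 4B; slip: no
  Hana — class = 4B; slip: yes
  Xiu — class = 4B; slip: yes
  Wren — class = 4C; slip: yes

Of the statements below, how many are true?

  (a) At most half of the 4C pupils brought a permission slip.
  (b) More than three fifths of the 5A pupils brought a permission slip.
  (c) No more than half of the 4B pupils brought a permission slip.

2

(a) 4C: |A| = 5, |A ∩ B| = 2; needs |A ∩ B| ≤ |A ∖ B| — true.
(b) 5A: |A| = 9, |A ∩ B| = 5; needs |A ∩ B| / |A| > 3/5 — false.
(c) 4B: |A| = 7, |A ∩ B| = 3; needs |A ∩ B| ≤ |A ∖ B| — true.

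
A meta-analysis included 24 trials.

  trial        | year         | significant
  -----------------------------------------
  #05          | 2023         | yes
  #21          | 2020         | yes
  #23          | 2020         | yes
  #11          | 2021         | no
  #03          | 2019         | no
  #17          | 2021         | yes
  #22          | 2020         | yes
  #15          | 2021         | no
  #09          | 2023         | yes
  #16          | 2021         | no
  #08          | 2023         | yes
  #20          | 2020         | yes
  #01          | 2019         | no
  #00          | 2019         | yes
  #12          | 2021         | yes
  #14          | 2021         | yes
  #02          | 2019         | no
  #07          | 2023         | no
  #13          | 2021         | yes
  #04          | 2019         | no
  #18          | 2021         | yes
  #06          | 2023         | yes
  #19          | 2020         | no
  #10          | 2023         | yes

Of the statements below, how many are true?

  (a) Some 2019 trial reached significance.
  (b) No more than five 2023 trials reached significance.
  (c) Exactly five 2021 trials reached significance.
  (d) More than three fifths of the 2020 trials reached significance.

(a) 2019: |A| = 5, |A ∩ B| = 1; needs A ∩ B ≠ ∅ (|A ∩ B| ≥ 1) — true.
(b) 2023: |A| = 6, |A ∩ B| = 5; needs |A ∩ B| ≤ 5 — true.
(c) 2021: |A| = 8, |A ∩ B| = 5; needs |A ∩ B| = 5 — true.
(d) 2020: |A| = 5, |A ∩ B| = 4; needs |A ∩ B| / |A| > 3/5 — true.

4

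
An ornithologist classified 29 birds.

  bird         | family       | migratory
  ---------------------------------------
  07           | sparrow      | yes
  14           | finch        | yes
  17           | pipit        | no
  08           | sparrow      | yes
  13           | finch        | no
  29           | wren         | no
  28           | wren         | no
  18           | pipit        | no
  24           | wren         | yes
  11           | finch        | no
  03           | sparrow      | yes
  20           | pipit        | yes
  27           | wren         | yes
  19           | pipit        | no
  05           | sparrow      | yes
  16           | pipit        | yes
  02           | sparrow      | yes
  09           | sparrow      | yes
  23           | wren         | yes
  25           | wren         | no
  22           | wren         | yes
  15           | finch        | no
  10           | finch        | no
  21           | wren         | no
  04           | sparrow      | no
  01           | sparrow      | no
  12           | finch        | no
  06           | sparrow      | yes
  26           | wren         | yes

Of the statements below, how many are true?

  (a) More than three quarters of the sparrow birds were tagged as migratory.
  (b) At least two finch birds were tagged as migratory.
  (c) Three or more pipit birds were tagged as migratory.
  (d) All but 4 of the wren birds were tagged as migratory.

(a) sparrow: |A| = 9, |A ∩ B| = 7; needs |A ∩ B| / |A| > 3/4 — true.
(b) finch: |A| = 6, |A ∩ B| = 1; needs |A ∩ B| ≥ 2 — false.
(c) pipit: |A| = 5, |A ∩ B| = 2; needs |A ∩ B| ≥ 3 — false.
(d) wren: |A| = 9, |A ∩ B| = 5; needs |A ∖ B| = 4 — true.

2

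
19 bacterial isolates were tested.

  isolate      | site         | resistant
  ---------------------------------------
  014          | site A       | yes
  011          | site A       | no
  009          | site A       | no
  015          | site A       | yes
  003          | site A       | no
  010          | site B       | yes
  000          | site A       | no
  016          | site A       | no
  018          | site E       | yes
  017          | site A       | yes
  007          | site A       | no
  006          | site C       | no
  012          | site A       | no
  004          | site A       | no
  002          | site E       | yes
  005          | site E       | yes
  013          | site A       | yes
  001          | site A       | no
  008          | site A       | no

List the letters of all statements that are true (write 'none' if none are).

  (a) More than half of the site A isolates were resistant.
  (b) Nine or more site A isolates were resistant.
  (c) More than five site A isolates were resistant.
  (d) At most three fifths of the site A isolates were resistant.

|A| = 14, |A ∩ B| = 4, |A ∖ B| = 10.
(a) |A ∩ B| > |A ∖ B|: fails.
(b) |A ∩ B| ≥ 9: fails.
(c) |A ∩ B| > 5: fails.
(d) |A ∩ B| / |A| ≤ 3/5: holds.

(d)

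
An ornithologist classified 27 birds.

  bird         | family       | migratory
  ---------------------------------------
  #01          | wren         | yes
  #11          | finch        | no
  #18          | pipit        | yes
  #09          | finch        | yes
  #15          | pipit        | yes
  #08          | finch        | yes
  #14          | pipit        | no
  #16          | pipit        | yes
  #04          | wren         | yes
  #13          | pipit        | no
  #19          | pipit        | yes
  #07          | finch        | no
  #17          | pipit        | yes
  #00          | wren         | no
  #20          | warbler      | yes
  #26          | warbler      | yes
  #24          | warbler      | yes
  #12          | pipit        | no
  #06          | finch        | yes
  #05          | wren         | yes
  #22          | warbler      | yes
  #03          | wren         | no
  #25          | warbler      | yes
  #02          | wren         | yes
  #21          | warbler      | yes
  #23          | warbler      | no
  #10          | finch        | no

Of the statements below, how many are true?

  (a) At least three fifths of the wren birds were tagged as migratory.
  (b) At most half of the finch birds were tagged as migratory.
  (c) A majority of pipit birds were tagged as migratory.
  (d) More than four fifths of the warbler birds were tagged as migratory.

4

(a) wren: |A| = 6, |A ∩ B| = 4; needs |A ∩ B| / |A| ≥ 3/5 — true.
(b) finch: |A| = 6, |A ∩ B| = 3; needs |A ∩ B| ≤ |A ∖ B| — true.
(c) pipit: |A| = 8, |A ∩ B| = 5; needs |A ∩ B| > |A ∖ B| — true.
(d) warbler: |A| = 7, |A ∩ B| = 6; needs |A ∩ B| / |A| > 4/5 — true.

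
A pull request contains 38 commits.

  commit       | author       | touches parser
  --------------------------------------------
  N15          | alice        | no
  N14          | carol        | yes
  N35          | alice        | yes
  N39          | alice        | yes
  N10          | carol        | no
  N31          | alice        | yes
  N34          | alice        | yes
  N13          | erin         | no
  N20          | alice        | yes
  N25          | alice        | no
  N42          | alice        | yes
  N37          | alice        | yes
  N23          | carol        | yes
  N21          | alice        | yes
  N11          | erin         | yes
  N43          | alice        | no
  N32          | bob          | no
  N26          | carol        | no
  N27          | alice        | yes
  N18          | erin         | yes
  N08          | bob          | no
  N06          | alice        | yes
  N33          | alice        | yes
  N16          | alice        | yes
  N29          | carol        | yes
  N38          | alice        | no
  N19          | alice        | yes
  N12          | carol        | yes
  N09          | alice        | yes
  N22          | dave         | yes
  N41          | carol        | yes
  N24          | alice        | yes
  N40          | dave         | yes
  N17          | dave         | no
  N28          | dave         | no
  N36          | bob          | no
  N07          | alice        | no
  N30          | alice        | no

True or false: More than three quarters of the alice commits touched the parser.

False

'More than three quarters of the alice commits touched the parser' holds iff |A ∩ B| / |A| > 3/4.
|A| = 21, |A ∩ B| = 15, |A ∖ B| = 6.
|A ∩ B|/|A| = 15/21, so the statement is false.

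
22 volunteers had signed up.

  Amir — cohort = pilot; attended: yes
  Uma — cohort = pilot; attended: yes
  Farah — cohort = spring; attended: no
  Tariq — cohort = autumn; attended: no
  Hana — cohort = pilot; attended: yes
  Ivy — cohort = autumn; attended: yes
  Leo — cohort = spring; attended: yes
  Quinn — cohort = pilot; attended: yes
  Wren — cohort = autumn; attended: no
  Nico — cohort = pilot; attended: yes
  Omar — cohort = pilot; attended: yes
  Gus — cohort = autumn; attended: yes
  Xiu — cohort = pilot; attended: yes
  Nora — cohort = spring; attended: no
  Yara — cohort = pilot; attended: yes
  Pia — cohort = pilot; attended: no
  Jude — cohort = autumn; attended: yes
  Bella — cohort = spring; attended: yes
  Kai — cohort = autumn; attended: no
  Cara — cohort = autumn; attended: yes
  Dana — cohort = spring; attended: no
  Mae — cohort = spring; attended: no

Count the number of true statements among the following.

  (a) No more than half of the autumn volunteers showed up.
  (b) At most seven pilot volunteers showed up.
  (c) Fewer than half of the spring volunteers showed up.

1

(a) autumn: |A| = 7, |A ∩ B| = 4; needs |A ∩ B| ≤ |A ∖ B| — false.
(b) pilot: |A| = 9, |A ∩ B| = 8; needs |A ∩ B| ≤ 7 — false.
(c) spring: |A| = 6, |A ∩ B| = 2; needs |A ∩ B| < |A ∖ B| — true.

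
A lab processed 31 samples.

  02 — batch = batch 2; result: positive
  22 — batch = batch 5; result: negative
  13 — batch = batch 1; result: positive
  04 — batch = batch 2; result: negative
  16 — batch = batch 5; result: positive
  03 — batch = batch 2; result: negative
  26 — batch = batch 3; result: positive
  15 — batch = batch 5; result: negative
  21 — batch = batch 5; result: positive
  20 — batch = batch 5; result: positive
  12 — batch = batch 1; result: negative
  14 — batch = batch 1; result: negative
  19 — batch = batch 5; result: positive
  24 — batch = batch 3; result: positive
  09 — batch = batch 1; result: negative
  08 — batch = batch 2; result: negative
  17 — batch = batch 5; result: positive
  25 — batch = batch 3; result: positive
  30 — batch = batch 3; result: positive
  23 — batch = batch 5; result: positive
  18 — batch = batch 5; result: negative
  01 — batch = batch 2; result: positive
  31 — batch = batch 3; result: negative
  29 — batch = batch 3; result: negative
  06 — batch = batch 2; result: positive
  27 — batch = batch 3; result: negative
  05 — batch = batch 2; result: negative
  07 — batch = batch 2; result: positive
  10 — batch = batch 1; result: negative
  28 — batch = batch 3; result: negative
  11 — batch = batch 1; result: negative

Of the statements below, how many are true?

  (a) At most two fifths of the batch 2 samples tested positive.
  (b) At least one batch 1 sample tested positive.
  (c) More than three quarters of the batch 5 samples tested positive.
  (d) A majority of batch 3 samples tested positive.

1

(a) batch 2: |A| = 8, |A ∩ B| = 4; needs |A ∩ B| / |A| ≤ 2/5 — false.
(b) batch 1: |A| = 6, |A ∩ B| = 1; needs A ∩ B ≠ ∅ (|A ∩ B| ≥ 1) — true.
(c) batch 5: |A| = 9, |A ∩ B| = 6; needs |A ∩ B| / |A| > 3/4 — false.
(d) batch 3: |A| = 8, |A ∩ B| = 4; needs |A ∩ B| > |A ∖ B| — false.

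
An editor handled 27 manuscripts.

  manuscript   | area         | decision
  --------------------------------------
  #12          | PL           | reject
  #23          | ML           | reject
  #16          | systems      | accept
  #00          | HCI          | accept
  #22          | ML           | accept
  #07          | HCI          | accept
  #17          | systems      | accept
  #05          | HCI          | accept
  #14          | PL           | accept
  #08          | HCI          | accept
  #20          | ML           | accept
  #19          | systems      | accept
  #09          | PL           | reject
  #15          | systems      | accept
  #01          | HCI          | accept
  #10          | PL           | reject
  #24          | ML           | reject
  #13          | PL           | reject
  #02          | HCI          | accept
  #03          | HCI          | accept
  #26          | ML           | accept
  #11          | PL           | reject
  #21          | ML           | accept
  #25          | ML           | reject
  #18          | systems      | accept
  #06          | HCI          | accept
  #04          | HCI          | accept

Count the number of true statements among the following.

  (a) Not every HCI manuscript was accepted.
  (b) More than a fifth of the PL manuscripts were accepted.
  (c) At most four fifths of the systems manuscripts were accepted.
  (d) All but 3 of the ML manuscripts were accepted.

(a) HCI: |A| = 9, |A ∩ B| = 9; needs A ⊄ B (|A ∖ B| ≥ 1) — false.
(b) PL: |A| = 6, |A ∩ B| = 1; needs |A ∩ B| / |A| > 1/5 — false.
(c) systems: |A| = 5, |A ∩ B| = 5; needs |A ∩ B| / |A| ≤ 4/5 — false.
(d) ML: |A| = 7, |A ∩ B| = 4; needs |A ∖ B| = 3 — true.

1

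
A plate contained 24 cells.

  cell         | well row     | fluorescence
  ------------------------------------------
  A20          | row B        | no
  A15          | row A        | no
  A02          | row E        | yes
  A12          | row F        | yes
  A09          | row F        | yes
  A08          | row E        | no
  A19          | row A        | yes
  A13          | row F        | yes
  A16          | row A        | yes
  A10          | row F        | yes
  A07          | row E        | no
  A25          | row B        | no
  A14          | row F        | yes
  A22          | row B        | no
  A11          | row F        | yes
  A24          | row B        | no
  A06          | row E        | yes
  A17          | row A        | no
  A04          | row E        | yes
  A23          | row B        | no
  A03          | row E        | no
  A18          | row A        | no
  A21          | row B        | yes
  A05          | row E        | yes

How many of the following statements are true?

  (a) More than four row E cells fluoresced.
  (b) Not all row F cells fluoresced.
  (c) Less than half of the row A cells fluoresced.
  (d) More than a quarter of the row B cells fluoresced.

(a) row E: |A| = 7, |A ∩ B| = 4; needs |A ∩ B| > 4 — false.
(b) row F: |A| = 6, |A ∩ B| = 6; needs A ⊄ B (|A ∖ B| ≥ 1) — false.
(c) row A: |A| = 5, |A ∩ B| = 2; needs |A ∩ B| < |A ∖ B| — true.
(d) row B: |A| = 6, |A ∩ B| = 1; needs |A ∩ B| / |A| > 1/4 — false.

1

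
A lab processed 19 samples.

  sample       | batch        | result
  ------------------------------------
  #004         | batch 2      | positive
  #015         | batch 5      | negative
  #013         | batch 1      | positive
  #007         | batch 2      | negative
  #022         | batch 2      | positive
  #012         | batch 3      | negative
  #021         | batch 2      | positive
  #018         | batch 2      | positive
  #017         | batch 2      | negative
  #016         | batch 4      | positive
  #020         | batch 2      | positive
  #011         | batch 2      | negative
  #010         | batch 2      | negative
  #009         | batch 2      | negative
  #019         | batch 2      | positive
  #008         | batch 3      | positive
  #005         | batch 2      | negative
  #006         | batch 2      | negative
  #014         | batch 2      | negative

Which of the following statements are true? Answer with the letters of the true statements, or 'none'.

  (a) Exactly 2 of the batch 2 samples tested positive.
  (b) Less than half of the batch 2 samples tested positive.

|A| = 14, |A ∩ B| = 6, |A ∖ B| = 8.
(a) |A ∩ B| = 2: fails.
(b) |A ∩ B| < |A ∖ B|: holds.

(b)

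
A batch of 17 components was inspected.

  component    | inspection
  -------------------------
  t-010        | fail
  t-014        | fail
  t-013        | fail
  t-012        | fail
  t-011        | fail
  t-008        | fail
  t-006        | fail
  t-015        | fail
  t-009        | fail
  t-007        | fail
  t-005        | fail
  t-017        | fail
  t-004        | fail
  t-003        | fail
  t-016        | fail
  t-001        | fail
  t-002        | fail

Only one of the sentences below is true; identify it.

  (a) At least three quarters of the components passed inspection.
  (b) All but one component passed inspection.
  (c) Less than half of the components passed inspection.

|A| = 17, |A ∩ B| = 0, |A ∖ B| = 17.
(a) requires |A ∩ B| / |A| ≥ 3/4: false.
(b) requires |A ∖ B| = 1: false.
(c) requires |A ∩ B| < |A ∖ B|: true.

(c)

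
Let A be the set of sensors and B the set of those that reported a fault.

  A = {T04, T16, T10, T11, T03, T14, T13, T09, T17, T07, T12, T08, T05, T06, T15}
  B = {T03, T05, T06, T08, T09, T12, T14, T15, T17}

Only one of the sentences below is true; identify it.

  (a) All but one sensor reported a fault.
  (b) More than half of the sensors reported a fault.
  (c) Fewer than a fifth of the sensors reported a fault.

(b)

|A| = 15, |A ∩ B| = 9, |A ∖ B| = 6.
(a) requires |A ∖ B| = 1: false.
(b) requires |A ∩ B| > |A ∖ B|: true.
(c) requires |A ∩ B| / |A| < 1/5: false.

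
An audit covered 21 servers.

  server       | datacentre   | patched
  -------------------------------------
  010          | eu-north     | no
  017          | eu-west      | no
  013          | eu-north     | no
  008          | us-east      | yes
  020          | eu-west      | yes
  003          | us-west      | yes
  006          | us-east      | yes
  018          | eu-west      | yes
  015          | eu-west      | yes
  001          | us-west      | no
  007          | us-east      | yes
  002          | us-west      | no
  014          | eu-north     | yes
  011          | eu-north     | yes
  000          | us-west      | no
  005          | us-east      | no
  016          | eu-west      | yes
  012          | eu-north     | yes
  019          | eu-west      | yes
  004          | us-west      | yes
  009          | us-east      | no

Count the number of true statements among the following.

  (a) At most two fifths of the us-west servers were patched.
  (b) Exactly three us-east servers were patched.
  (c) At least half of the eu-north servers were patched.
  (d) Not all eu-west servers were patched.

4

(a) us-west: |A| = 5, |A ∩ B| = 2; needs |A ∩ B| / |A| ≤ 2/5 — true.
(b) us-east: |A| = 5, |A ∩ B| = 3; needs |A ∩ B| = 3 — true.
(c) eu-north: |A| = 5, |A ∩ B| = 3; needs |A ∩ B| ≥ |A ∖ B| — true.
(d) eu-west: |A| = 6, |A ∩ B| = 5; needs A ⊄ B (|A ∖ B| ≥ 1) — true.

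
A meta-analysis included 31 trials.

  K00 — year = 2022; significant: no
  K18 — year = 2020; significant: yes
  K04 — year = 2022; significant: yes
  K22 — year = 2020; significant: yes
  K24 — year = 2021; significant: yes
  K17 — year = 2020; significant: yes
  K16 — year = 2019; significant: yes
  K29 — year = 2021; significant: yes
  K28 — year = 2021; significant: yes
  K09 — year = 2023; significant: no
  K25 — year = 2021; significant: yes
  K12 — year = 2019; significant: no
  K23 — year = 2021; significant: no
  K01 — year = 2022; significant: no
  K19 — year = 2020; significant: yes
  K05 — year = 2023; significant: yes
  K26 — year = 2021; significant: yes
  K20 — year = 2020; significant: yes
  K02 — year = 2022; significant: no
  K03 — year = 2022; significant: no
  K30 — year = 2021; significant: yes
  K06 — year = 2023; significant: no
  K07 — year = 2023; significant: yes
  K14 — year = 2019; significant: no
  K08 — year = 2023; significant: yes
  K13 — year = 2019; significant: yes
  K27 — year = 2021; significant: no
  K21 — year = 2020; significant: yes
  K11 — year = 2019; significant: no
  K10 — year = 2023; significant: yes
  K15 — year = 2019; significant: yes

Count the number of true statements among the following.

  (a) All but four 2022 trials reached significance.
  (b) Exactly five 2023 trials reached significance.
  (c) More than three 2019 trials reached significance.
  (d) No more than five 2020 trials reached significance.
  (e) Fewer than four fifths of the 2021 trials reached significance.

(a) 2022: |A| = 5, |A ∩ B| = 1; needs |A ∖ B| = 4 — true.
(b) 2023: |A| = 6, |A ∩ B| = 4; needs |A ∩ B| = 5 — false.
(c) 2019: |A| = 6, |A ∩ B| = 3; needs |A ∩ B| > 3 — false.
(d) 2020: |A| = 6, |A ∩ B| = 6; needs |A ∩ B| ≤ 5 — false.
(e) 2021: |A| = 8, |A ∩ B| = 6; needs |A ∩ B| / |A| < 4/5 — true.

2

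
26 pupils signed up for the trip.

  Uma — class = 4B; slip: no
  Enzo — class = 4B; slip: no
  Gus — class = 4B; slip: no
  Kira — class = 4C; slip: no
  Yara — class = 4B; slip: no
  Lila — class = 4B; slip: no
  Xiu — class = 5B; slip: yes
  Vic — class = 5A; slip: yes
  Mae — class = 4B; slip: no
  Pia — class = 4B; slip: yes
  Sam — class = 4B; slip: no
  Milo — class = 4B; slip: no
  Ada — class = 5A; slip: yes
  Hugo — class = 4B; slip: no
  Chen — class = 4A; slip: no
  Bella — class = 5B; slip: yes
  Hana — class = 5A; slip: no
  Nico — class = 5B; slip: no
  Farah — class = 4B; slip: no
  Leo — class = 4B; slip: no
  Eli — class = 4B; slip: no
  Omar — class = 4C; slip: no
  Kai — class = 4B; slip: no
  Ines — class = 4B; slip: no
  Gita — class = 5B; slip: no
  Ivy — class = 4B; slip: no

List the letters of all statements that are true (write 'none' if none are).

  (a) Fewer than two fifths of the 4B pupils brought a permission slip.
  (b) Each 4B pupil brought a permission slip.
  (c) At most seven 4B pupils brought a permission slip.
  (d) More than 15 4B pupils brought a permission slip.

|A| = 16, |A ∩ B| = 1, |A ∖ B| = 15.
(a) |A ∩ B| / |A| < 2/5: holds.
(b) A ⊆ B, i.e. every element of A is in B (|A ∖ B| = 0): fails.
(c) |A ∩ B| ≤ 7: holds.
(d) |A ∩ B| > 15: fails.

(a), (c)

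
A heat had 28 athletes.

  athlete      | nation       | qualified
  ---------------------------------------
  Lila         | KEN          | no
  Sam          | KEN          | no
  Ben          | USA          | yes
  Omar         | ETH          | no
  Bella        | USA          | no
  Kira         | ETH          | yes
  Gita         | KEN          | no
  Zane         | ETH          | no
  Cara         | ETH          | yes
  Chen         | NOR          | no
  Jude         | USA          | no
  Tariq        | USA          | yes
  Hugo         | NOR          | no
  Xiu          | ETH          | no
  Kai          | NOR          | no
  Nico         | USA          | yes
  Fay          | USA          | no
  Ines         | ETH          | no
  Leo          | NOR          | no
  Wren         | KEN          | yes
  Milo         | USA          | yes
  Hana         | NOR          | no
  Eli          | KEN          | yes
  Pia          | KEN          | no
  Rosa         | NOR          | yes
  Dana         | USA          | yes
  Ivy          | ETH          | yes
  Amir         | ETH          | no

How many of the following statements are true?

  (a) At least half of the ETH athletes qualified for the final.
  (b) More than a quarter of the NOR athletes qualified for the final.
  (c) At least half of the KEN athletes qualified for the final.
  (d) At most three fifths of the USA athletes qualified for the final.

0

(a) ETH: |A| = 8, |A ∩ B| = 3; needs |A ∩ B| ≥ |A ∖ B| — false.
(b) NOR: |A| = 6, |A ∩ B| = 1; needs |A ∩ B| / |A| > 1/4 — false.
(c) KEN: |A| = 6, |A ∩ B| = 2; needs |A ∩ B| ≥ |A ∖ B| — false.
(d) USA: |A| = 8, |A ∩ B| = 5; needs |A ∩ B| / |A| ≤ 3/5 — false.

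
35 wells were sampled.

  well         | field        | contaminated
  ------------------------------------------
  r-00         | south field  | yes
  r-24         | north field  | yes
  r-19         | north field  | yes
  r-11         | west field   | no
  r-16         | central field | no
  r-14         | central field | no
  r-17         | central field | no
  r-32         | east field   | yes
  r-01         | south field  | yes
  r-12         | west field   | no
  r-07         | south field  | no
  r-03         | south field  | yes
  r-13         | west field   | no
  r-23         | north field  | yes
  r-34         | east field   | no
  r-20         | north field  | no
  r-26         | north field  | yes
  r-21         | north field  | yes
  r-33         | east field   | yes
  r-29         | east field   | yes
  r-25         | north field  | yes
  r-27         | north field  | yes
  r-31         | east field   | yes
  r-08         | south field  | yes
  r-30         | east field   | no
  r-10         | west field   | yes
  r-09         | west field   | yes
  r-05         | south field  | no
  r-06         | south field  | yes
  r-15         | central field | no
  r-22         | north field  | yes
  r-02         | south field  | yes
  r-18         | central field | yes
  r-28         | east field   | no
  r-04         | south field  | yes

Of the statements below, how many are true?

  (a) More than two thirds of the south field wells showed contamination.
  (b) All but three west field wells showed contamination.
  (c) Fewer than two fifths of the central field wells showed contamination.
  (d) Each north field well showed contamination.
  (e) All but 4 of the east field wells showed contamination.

(a) south field: |A| = 9, |A ∩ B| = 7; needs |A ∩ B| / |A| > 2/3 — true.
(b) west field: |A| = 5, |A ∩ B| = 2; needs |A ∖ B| = 3 — true.
(c) central field: |A| = 5, |A ∩ B| = 1; needs |A ∩ B| / |A| < 2/5 — true.
(d) north field: |A| = 9, |A ∩ B| = 8; needs A ⊆ B, i.e. every element of A is in B (|A ∖ B| = 0) — false.
(e) east field: |A| = 7, |A ∩ B| = 4; needs |A ∖ B| = 4 — false.

3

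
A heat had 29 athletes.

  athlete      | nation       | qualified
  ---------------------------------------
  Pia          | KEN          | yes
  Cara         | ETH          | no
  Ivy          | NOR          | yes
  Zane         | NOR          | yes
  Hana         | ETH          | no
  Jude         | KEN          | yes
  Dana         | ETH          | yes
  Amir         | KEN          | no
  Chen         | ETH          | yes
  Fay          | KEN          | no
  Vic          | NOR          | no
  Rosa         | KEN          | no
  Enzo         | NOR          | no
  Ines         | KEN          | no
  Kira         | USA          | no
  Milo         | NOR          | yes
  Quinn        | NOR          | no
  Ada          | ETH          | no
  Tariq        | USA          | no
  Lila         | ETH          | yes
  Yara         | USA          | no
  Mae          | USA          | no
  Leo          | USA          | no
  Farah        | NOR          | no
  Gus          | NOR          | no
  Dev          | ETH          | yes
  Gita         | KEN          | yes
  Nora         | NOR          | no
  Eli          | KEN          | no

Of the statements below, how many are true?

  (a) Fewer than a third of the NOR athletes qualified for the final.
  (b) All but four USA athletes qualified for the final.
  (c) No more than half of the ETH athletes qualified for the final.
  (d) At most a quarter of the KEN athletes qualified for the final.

0

(a) NOR: |A| = 9, |A ∩ B| = 3; needs |A ∩ B| / |A| < 1/3 — false.
(b) USA: |A| = 5, |A ∩ B| = 0; needs |A ∖ B| = 4 — false.
(c) ETH: |A| = 7, |A ∩ B| = 4; needs |A ∩ B| ≤ |A ∖ B| — false.
(d) KEN: |A| = 8, |A ∩ B| = 3; needs |A ∩ B| / |A| ≤ 1/4 — false.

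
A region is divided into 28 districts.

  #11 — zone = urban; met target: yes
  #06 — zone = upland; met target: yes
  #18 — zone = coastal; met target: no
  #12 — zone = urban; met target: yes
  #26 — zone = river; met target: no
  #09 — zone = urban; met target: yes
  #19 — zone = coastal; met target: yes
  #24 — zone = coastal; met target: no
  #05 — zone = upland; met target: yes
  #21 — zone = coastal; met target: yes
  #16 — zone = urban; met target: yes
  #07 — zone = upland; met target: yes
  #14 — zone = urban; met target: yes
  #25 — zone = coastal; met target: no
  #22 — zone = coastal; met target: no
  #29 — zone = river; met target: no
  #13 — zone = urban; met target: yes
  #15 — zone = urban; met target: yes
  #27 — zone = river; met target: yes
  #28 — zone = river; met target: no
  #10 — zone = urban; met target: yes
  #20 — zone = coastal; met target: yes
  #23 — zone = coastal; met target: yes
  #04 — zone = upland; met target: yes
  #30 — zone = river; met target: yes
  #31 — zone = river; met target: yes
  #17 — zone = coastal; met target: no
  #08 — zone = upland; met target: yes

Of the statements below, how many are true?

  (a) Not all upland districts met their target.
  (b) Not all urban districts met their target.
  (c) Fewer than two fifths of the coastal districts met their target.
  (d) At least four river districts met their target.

(a) upland: |A| = 5, |A ∩ B| = 5; needs A ⊄ B (|A ∖ B| ≥ 1) — false.
(b) urban: |A| = 8, |A ∩ B| = 8; needs A ⊄ B (|A ∖ B| ≥ 1) — false.
(c) coastal: |A| = 9, |A ∩ B| = 4; needs |A ∩ B| / |A| < 2/5 — false.
(d) river: |A| = 6, |A ∩ B| = 3; needs |A ∩ B| ≥ 4 — false.

0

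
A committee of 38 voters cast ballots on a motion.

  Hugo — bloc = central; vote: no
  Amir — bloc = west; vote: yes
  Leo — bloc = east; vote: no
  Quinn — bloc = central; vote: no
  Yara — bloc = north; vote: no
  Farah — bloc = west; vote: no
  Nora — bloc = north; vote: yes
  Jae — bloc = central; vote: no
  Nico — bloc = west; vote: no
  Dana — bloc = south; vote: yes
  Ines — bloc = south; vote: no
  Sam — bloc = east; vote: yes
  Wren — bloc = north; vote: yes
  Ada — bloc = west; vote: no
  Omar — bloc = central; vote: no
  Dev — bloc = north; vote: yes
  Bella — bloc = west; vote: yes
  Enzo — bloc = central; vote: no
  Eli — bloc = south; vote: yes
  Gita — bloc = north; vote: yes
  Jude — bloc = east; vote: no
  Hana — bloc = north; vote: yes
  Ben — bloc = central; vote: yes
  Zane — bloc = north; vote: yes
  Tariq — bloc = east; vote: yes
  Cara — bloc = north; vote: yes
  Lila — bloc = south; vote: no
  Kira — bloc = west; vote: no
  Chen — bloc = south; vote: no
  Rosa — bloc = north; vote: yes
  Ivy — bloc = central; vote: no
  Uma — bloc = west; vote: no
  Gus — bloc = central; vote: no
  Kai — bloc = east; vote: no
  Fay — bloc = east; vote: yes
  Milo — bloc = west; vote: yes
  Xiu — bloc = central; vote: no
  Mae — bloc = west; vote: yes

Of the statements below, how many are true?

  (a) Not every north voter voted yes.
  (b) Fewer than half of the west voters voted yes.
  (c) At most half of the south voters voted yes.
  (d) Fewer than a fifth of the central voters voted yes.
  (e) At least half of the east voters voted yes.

5

(a) north: |A| = 9, |A ∩ B| = 8; needs A ⊄ B (|A ∖ B| ≥ 1) — true.
(b) west: |A| = 9, |A ∩ B| = 4; needs |A ∩ B| < |A ∖ B| — true.
(c) south: |A| = 5, |A ∩ B| = 2; needs |A ∩ B| ≤ |A ∖ B| — true.
(d) central: |A| = 9, |A ∩ B| = 1; needs |A ∩ B| / |A| < 1/5 — true.
(e) east: |A| = 6, |A ∩ B| = 3; needs |A ∩ B| ≥ |A ∖ B| — true.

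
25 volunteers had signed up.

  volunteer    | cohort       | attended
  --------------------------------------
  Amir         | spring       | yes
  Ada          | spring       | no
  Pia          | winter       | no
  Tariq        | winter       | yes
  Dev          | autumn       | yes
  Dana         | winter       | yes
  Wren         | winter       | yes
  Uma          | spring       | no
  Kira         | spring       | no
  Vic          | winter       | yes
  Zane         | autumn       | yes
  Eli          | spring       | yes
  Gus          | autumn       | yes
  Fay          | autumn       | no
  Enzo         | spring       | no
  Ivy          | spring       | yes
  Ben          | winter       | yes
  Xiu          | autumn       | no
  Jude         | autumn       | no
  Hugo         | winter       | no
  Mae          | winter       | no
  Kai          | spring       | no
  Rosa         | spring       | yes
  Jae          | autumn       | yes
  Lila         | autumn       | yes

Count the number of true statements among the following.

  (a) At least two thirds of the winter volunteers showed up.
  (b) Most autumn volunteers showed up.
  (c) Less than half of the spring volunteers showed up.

(a) winter: |A| = 8, |A ∩ B| = 5; needs |A ∩ B| / |A| ≥ 2/3 — false.
(b) autumn: |A| = 8, |A ∩ B| = 5; needs |A ∩ B| > |A ∖ B| — true.
(c) spring: |A| = 9, |A ∩ B| = 4; needs |A ∩ B| < |A ∖ B| — true.

2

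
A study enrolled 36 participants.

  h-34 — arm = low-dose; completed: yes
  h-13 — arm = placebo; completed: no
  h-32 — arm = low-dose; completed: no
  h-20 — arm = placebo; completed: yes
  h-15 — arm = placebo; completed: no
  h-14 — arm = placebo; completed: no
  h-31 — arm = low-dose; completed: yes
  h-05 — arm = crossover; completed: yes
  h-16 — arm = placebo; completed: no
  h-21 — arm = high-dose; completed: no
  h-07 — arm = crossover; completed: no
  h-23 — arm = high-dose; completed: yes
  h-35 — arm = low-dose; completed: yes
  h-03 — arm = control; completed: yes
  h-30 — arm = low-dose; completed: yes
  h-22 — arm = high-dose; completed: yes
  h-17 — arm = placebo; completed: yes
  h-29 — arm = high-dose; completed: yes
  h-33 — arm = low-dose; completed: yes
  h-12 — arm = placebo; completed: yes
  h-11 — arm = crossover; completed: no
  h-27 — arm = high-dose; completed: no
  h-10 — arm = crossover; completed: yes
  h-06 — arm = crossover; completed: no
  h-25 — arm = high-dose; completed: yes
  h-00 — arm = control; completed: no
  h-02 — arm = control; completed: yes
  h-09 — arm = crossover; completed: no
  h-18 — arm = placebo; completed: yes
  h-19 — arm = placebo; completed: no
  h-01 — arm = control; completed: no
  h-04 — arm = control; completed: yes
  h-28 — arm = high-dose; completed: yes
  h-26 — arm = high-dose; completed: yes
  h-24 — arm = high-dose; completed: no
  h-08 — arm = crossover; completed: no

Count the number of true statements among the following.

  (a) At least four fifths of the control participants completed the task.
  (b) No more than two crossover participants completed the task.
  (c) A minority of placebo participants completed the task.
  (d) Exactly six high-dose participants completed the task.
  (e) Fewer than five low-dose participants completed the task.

(a) control: |A| = 5, |A ∩ B| = 3; needs |A ∩ B| / |A| ≥ 4/5 — false.
(b) crossover: |A| = 7, |A ∩ B| = 2; needs |A ∩ B| ≤ 2 — true.
(c) placebo: |A| = 9, |A ∩ B| = 4; needs |A ∩ B| < |A ∖ B| — true.
(d) high-dose: |A| = 9, |A ∩ B| = 6; needs |A ∩ B| = 6 — true.
(e) low-dose: |A| = 6, |A ∩ B| = 5; needs |A ∩ B| < 5 — false.

3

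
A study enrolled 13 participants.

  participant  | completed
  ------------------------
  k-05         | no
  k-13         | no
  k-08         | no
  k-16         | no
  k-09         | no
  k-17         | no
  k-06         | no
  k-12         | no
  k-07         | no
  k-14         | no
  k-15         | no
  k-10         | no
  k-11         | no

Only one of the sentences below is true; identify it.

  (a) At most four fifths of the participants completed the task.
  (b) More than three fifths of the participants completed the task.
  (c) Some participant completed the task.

(a)

|A| = 13, |A ∩ B| = 0, |A ∖ B| = 13.
(a) requires |A ∩ B| / |A| ≤ 4/5: true.
(b) requires |A ∩ B| / |A| > 3/5: false.
(c) requires A ∩ B ≠ ∅ (|A ∩ B| ≥ 1): false.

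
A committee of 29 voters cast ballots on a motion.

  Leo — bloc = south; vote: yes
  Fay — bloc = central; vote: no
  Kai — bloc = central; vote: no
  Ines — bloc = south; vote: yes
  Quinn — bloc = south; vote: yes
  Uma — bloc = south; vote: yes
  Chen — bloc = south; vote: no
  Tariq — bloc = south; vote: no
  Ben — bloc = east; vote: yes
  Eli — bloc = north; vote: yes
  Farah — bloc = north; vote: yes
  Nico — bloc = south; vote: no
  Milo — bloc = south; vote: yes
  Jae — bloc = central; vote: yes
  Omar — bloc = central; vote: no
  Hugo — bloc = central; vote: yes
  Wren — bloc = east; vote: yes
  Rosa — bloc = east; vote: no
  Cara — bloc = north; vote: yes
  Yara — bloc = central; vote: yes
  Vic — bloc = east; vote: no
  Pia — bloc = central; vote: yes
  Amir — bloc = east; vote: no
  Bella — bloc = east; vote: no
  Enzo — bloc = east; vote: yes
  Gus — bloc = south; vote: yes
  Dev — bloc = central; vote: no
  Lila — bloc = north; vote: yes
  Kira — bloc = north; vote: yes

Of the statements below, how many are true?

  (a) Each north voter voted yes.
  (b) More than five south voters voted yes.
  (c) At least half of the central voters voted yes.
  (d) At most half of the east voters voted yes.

4

(a) north: |A| = 5, |A ∩ B| = 5; needs A ⊆ B, i.e. every element of A is in B (|A ∖ B| = 0) — true.
(b) south: |A| = 9, |A ∩ B| = 6; needs |A ∩ B| > 5 — true.
(c) central: |A| = 8, |A ∩ B| = 4; needs |A ∩ B| ≥ |A ∖ B| — true.
(d) east: |A| = 7, |A ∩ B| = 3; needs |A ∩ B| ≤ |A ∖ B| — true.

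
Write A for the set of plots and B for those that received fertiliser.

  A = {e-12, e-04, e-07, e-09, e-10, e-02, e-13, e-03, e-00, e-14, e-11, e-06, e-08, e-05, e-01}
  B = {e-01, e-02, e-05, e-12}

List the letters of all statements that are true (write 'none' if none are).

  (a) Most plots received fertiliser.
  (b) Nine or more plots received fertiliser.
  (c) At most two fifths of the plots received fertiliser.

(c)

|A| = 15, |A ∩ B| = 4, |A ∖ B| = 11.
(a) |A ∩ B| > |A ∖ B|: fails.
(b) |A ∩ B| ≥ 9: fails.
(c) |A ∩ B| / |A| ≤ 2/5: holds.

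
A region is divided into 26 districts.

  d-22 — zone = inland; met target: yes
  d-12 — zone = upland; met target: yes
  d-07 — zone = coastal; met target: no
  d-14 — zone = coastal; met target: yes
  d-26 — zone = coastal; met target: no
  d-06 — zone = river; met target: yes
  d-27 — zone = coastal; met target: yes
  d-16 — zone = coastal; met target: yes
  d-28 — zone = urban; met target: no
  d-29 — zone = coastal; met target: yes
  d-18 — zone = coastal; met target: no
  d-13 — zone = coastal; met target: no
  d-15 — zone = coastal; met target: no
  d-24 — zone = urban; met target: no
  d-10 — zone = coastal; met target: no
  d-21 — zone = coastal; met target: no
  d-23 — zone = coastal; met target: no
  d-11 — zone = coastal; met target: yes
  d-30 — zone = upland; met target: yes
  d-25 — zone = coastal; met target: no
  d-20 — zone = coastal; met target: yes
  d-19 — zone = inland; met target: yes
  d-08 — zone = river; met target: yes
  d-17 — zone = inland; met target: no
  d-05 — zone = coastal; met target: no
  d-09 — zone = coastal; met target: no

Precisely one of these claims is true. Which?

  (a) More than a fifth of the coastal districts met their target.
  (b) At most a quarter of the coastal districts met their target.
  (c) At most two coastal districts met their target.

(a)

|A| = 17, |A ∩ B| = 6, |A ∖ B| = 11.
(a) requires |A ∩ B| / |A| > 1/5: true.
(b) requires |A ∩ B| / |A| ≤ 1/4: false.
(c) requires |A ∩ B| ≤ 2: false.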